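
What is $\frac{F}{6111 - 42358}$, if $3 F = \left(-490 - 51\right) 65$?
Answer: $\frac{65}{201} \approx 0.32338$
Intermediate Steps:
$F = - \frac{35165}{3}$ ($F = \frac{\left(-490 - 51\right) 65}{3} = \frac{\left(-541\right) 65}{3} = \frac{1}{3} \left(-35165\right) = - \frac{35165}{3} \approx -11722.0$)
$\frac{F}{6111 - 42358} = - \frac{35165}{3 \left(6111 - 42358\right)} = - \frac{35165}{3 \left(-36247\right)} = \left(- \frac{35165}{3}\right) \left(- \frac{1}{36247}\right) = \frac{65}{201}$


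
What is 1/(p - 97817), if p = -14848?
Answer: -1/112665 ≈ -8.8759e-6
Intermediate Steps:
1/(p - 97817) = 1/(-14848 - 97817) = 1/(-112665) = -1/112665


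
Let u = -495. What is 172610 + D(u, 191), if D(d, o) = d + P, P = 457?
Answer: 172572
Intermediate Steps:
D(d, o) = 457 + d (D(d, o) = d + 457 = 457 + d)
172610 + D(u, 191) = 172610 + (457 - 495) = 172610 - 38 = 172572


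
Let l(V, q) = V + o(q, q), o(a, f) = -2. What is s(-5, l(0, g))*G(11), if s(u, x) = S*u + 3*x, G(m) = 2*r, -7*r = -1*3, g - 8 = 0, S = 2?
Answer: -96/7 ≈ -13.714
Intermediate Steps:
g = 8 (g = 8 + 0 = 8)
r = 3/7 (r = -(-1)*3/7 = -1/7*(-3) = 3/7 ≈ 0.42857)
G(m) = 6/7 (G(m) = 2*(3/7) = 6/7)
l(V, q) = -2 + V (l(V, q) = V - 2 = -2 + V)
s(u, x) = 2*u + 3*x
s(-5, l(0, g))*G(11) = (2*(-5) + 3*(-2 + 0))*(6/7) = (-10 + 3*(-2))*(6/7) = (-10 - 6)*(6/7) = -16*6/7 = -96/7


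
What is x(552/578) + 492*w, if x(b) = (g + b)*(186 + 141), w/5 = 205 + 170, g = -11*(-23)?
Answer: 290602011/289 ≈ 1.0055e+6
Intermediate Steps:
g = 253
w = 1875 (w = 5*(205 + 170) = 5*375 = 1875)
x(b) = 82731 + 327*b (x(b) = (253 + b)*(186 + 141) = (253 + b)*327 = 82731 + 327*b)
x(552/578) + 492*w = (82731 + 327*(552/578)) + 492*1875 = (82731 + 327*(552*(1/578))) + 922500 = (82731 + 327*(276/289)) + 922500 = (82731 + 90252/289) + 922500 = 23999511/289 + 922500 = 290602011/289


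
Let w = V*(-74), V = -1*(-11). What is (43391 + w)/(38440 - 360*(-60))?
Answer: 42577/60040 ≈ 0.70914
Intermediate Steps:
V = 11
w = -814 (w = 11*(-74) = -814)
(43391 + w)/(38440 - 360*(-60)) = (43391 - 814)/(38440 - 360*(-60)) = 42577/(38440 + 21600) = 42577/60040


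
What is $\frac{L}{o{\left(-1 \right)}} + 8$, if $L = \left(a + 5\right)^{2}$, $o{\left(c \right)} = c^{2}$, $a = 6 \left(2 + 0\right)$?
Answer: $297$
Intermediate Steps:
$a = 12$ ($a = 6 \cdot 2 = 12$)
$L = 289$ ($L = \left(12 + 5\right)^{2} = 17^{2} = 289$)
$\frac{L}{o{\left(-1 \right)}} + 8 = \frac{1}{\left(-1\right)^{2}} \cdot 289 + 8 = 1^{-1} \cdot 289 + 8 = 1 \cdot 289 + 8 = 289 + 8 = 297$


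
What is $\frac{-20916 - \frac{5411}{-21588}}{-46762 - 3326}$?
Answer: $\frac{64504171}{154471392} \approx 0.41758$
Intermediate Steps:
$\frac{-20916 - \frac{5411}{-21588}}{-46762 - 3326} = \frac{-20916 - - \frac{773}{3084}}{-50088} = \left(-20916 + \frac{773}{3084}\right) \left(- \frac{1}{50088}\right) = \left(- \frac{64504171}{3084}\right) \left(- \frac{1}{50088}\right) = \frac{64504171}{154471392}$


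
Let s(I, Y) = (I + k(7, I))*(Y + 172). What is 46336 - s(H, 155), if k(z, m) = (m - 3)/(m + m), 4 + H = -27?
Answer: 1745104/31 ≈ 56294.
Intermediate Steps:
H = -31 (H = -4 - 27 = -31)
k(z, m) = (-3 + m)/(2*m) (k(z, m) = (-3 + m)/((2*m)) = (-3 + m)*(1/(2*m)) = (-3 + m)/(2*m))
s(I, Y) = (172 + Y)*(I + (-3 + I)/(2*I)) (s(I, Y) = (I + (-3 + I)/(2*I))*(Y + 172) = (I + (-3 + I)/(2*I))*(172 + Y) = (172 + Y)*(I + (-3 + I)/(2*I)))
46336 - s(H, 155) = 46336 - (-516 + 172*(-31) + 155*(-3 - 31) + 2*(-31)²*(172 + 155))/(2*(-31)) = 46336 - (-1)*(-516 - 5332 + 155*(-34) + 2*961*327)/(2*31) = 46336 - (-1)*(-516 - 5332 - 5270 + 628494)/(2*31) = 46336 - (-1)*617376/(2*31) = 46336 - 1*(-308688/31) = 46336 + 308688/31 = 1745104/31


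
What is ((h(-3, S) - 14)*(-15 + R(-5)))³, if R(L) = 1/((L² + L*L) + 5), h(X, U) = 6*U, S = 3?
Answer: -35806478336/166375 ≈ -2.1522e+5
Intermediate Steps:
R(L) = 1/(5 + 2*L²) (R(L) = 1/((L² + L²) + 5) = 1/(2*L² + 5) = 1/(5 + 2*L²))
((h(-3, S) - 14)*(-15 + R(-5)))³ = ((6*3 - 14)*(-15 + 1/(5 + 2*(-5)²)))³ = ((18 - 14)*(-15 + 1/(5 + 2*25)))³ = (4*(-15 + 1/(5 + 50)))³ = (4*(-15 + 1/55))³ = (4*(-824/55))³ = (-3296/55)³ = -35806478336/166375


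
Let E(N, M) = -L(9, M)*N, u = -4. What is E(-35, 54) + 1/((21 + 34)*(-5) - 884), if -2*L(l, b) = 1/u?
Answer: 40557/9272 ≈ 4.3741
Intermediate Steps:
L(l, b) = ⅛ (L(l, b) = -½/(-4) = -½*(-¼) = ⅛)
E(N, M) = -N/8
E(-35, 54) + 1/((21 + 34)*(-5) - 884) = -⅛*(-35) + 1/((21 + 34)*(-5) - 884) = 35/8 + 1/(55*(-5) - 884) = 35/8 + 1/(-275 - 884) = 35/8 + 1/(-1159) = 35/8 - 1/1159 = 40557/9272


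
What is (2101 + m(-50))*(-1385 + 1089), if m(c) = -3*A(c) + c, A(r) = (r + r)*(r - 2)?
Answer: 4010504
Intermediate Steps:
A(r) = 2*r*(-2 + r) (A(r) = (2*r)*(-2 + r) = 2*r*(-2 + r))
m(c) = c - 6*c*(-2 + c) (m(c) = -6*c*(-2 + c) + c = c - 6*c*(-2 + c))
(2101 + m(-50))*(-1385 + 1089) = (2101 - 50*(13 - 6*(-50)))*(-1385 + 1089) = (2101 - 50*(13 + 300))*(-296) = (2101 - 50*313)*(-296) = (2101 - 15650)*(-296) = -13549*(-296) = 4010504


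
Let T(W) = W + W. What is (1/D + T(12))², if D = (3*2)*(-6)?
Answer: 744769/1296 ≈ 574.67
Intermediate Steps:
T(W) = 2*W
D = -36 (D = 6*(-6) = -36)
(1/D + T(12))² = (1/(-36) + 2*12)² = (-1/36 + 24)² = (863/36)² = 744769/1296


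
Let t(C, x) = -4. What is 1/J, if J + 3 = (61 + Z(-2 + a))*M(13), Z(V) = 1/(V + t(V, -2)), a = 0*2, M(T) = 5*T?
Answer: 6/23707 ≈ 0.00025309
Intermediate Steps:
a = 0
Z(V) = 1/(-4 + V) (Z(V) = 1/(V - 4) = 1/(-4 + V))
J = 23707/6 (J = -3 + (61 + 1/(-4 + (-2 + 0)))*(5*13) = -3 + (61 + 1/(-4 - 2))*65 = -3 + (61 + 1/(-6))*65 = -3 + (61 - ⅙)*65 = -3 + (365/6)*65 = -3 + 23725/6 = 23707/6 ≈ 3951.2)
1/J = 1/(23707/6) = 6/23707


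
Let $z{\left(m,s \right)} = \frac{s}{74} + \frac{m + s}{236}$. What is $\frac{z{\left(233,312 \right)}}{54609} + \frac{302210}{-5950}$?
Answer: $- \frac{14410722655453}{283723243860} \approx -50.792$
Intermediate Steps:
$z{\left(m,s \right)} = \frac{m}{236} + \frac{155 s}{8732}$ ($z{\left(m,s \right)} = s \frac{1}{74} + \left(m + s\right) \frac{1}{236} = \frac{s}{74} + \left(\frac{m}{236} + \frac{s}{236}\right) = \frac{m}{236} + \frac{155 s}{8732}$)
$\frac{z{\left(233,312 \right)}}{54609} + \frac{302210}{-5950} = \frac{\frac{1}{236} \cdot 233 + \frac{155}{8732} \cdot 312}{54609} + \frac{302210}{-5950} = \left(\frac{233}{236} + \frac{12090}{2183}\right) \frac{1}{54609} + 302210 \left(- \frac{1}{5950}\right) = \frac{56981}{8732} \cdot \frac{1}{54609} - \frac{30221}{595} = \frac{56981}{476845788} - \frac{30221}{595} = - \frac{14410722655453}{283723243860}$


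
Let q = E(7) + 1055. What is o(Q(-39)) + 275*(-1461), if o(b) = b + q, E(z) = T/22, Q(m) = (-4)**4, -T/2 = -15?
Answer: -4405089/11 ≈ -4.0046e+5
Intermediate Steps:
T = 30 (T = -2*(-15) = 30)
Q(m) = 256
E(z) = 15/11 (E(z) = 30/22 = 30*(1/22) = 15/11)
q = 11620/11 (q = 15/11 + 1055 = 11620/11 ≈ 1056.4)
o(b) = 11620/11 + b (o(b) = b + 11620/11 = 11620/11 + b)
o(Q(-39)) + 275*(-1461) = (11620/11 + 256) + 275*(-1461) = 14436/11 - 401775 = -4405089/11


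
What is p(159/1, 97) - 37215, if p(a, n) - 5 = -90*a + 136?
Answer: -51384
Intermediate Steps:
p(a, n) = 141 - 90*a (p(a, n) = 5 + (-90*a + 136) = 5 + (136 - 90*a) = 141 - 90*a)
p(159/1, 97) - 37215 = (141 - 14310/1) - 37215 = (141 - 14310) - 37215 = -14169 - 37215 = -51384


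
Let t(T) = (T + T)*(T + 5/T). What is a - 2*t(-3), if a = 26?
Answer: -30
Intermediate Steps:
t(T) = 2*T*(T + 5/T) (t(T) = (2*T)*(T + 5/T) = 2*T*(T + 5/T))
a - 2*t(-3) = 26 - 2*(10 + 2*(-3)**2) = 26 - 2*(10 + 2*9) = 26 - 2*(10 + 18) = 26 - 2*28 = 26 - 56 = -30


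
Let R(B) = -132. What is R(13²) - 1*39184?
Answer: -39316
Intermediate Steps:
R(13²) - 1*39184 = -132 - 1*39184 = -132 - 39184 = -39316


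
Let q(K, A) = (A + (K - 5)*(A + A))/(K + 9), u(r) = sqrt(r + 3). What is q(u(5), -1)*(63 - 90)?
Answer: -2619/73 + 1458*sqrt(2)/73 ≈ -7.6312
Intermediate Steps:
u(r) = sqrt(3 + r)
q(K, A) = (A + 2*A*(-5 + K))/(9 + K) (q(K, A) = (A + (-5 + K)*(2*A))/(9 + K) = (A + 2*A*(-5 + K))/(9 + K))
q(u(5), -1)*(63 - 90) = (-(-9 + 2*sqrt(3 + 5))/(9 + sqrt(3 + 5)))*(63 - 90) = -(-9 + 2*sqrt(8))/(9 + sqrt(8))*(-27) = -(-9 + 2*(2*sqrt(2)))/(9 + 2*sqrt(2))*(-27) = -(-9 + 4*sqrt(2))/(9 + 2*sqrt(2))*(-27) = 27*(-9 + 4*sqrt(2))/(9 + 2*sqrt(2))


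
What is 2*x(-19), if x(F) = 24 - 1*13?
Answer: 22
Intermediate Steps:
x(F) = 11 (x(F) = 24 - 13 = 11)
2*x(-19) = 2*11 = 22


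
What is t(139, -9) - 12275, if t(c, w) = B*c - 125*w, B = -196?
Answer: -38394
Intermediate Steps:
t(c, w) = -196*c - 125*w
t(139, -9) - 12275 = (-196*139 - 125*(-9)) - 12275 = (-27244 + 1125) - 12275 = -26119 - 12275 = -38394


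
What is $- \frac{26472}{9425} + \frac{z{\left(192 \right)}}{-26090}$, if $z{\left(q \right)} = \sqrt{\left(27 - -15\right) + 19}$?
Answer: $- \frac{26472}{9425} - \frac{\sqrt{61}}{26090} \approx -2.809$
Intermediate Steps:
$z{\left(q \right)} = \sqrt{61}$ ($z{\left(q \right)} = \sqrt{\left(27 + 15\right) + 19} = \sqrt{42 + 19} = \sqrt{61}$)
$- \frac{26472}{9425} + \frac{z{\left(192 \right)}}{-26090} = - \frac{26472}{9425} + \frac{\sqrt{61}}{-26090} = \left(-26472\right) \frac{1}{9425} + \sqrt{61} \left(- \frac{1}{26090}\right) = - \frac{26472}{9425} - \frac{\sqrt{61}}{26090}$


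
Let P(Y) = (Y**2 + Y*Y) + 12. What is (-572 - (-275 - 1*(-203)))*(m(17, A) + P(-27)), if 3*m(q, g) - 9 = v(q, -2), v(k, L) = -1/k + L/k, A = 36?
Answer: -12520000/17 ≈ -7.3647e+5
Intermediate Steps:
P(Y) = 12 + 2*Y**2 (P(Y) = (Y**2 + Y**2) + 12 = 2*Y**2 + 12 = 12 + 2*Y**2)
m(q, g) = 3 - 1/q (m(q, g) = 3 + ((-1 - 2)/q)/3 = 3 + (-3/q)/3 = 3 - 1/q)
(-572 - (-275 - 1*(-203)))*(m(17, A) + P(-27)) = (-572 - (-275 - 1*(-203)))*((3 - 1/17) + (12 + 2*(-27)**2)) = (-572 - (-275 + 203))*((3 - 1*1/17) + (12 + 2*729)) = (-572 - 1*(-72))*((3 - 1/17) + (12 + 1458)) = (-572 + 72)*(50/17 + 1470) = -500*25040/17 = -12520000/17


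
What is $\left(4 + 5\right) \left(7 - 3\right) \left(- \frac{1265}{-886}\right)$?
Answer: $\frac{22770}{443} \approx 51.4$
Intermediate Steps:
$\left(4 + 5\right) \left(7 - 3\right) \left(- \frac{1265}{-886}\right) = 9 \left(7 - 3\right) \left(\left(-1265\right) \left(- \frac{1}{886}\right)\right) = 9 \cdot 4 \cdot \frac{1265}{886} = 36 \cdot \frac{1265}{886} = \frac{22770}{443}$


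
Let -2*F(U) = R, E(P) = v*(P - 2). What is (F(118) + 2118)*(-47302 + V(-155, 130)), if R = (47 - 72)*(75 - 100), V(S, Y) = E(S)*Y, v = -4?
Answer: 61997259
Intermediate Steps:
E(P) = 8 - 4*P (E(P) = -4*(P - 2) = -4*(-2 + P) = 8 - 4*P)
V(S, Y) = Y*(8 - 4*S) (V(S, Y) = (8 - 4*S)*Y = Y*(8 - 4*S))
R = 625 (R = -25*(-25) = 625)
F(U) = -625/2 (F(U) = -½*625 = -625/2)
(F(118) + 2118)*(-47302 + V(-155, 130)) = (-625/2 + 2118)*(-47302 + 4*130*(2 - 1*(-155))) = 3611*(-47302 + 4*130*(2 + 155))/2 = 3611*(-47302 + 4*130*157)/2 = 3611*(-47302 + 81640)/2 = (3611/2)*34338 = 61997259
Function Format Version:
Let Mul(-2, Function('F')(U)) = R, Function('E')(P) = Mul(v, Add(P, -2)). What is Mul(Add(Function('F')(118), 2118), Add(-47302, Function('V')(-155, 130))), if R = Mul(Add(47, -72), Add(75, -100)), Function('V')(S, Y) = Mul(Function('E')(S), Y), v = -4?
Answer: 61997259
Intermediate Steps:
Function('E')(P) = Add(8, Mul(-4, P)) (Function('E')(P) = Mul(-4, Add(P, -2)) = Mul(-4, Add(-2, P)) = Add(8, Mul(-4, P)))
Function('V')(S, Y) = Mul(Y, Add(8, Mul(-4, S))) (Function('V')(S, Y) = Mul(Add(8, Mul(-4, S)), Y) = Mul(Y, Add(8, Mul(-4, S))))
R = 625 (R = Mul(-25, -25) = 625)
Function('F')(U) = Rational(-625, 2) (Function('F')(U) = Mul(Rational(-1, 2), 625) = Rational(-625, 2))
Mul(Add(Function('F')(118), 2118), Add(-47302, Function('V')(-155, 130))) = Mul(Add(Rational(-625, 2), 2118), Add(-47302, Mul(4, 130, Add(2, Mul(-1, -155))))) = Mul(Rational(3611, 2), Add(-47302, Mul(4, 130, Add(2, 155)))) = Mul(Rational(3611, 2), Add(-47302, Mul(4, 130, 157))) = Mul(Rational(3611, 2), Add(-47302, 81640)) = Mul(Rational(3611, 2), 34338) = 61997259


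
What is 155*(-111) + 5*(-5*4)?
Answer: -17305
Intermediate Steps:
155*(-111) + 5*(-5*4) = -17205 + 5*(-20) = -17205 - 100 = -17305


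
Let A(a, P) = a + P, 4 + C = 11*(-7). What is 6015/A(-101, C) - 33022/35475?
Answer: -19944739/586950 ≈ -33.980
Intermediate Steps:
C = -81 (C = -4 + 11*(-7) = -4 - 77 = -81)
A(a, P) = P + a
6015/A(-101, C) - 33022/35475 = 6015/(-81 - 101) - 33022/35475 = 6015/(-182) - 33022*1/35475 = 6015*(-1/182) - 3002/3225 = -6015/182 - 3002/3225 = -19944739/586950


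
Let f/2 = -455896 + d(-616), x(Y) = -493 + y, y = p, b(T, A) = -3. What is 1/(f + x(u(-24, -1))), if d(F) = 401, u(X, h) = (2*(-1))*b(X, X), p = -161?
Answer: -1/911644 ≈ -1.0969e-6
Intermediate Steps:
y = -161
u(X, h) = 6 (u(X, h) = (2*(-1))*(-3) = -2*(-3) = 6)
x(Y) = -654 (x(Y) = -493 - 161 = -654)
f = -910990 (f = 2*(-455896 + 401) = 2*(-455495) = -910990)
1/(f + x(u(-24, -1))) = 1/(-910990 - 654) = 1/(-911644) = -1/911644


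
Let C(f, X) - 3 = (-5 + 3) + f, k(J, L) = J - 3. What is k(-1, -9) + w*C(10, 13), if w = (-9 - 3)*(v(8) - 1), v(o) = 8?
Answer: -928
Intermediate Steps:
k(J, L) = -3 + J
w = -84 (w = (-9 - 3)*(8 - 1) = -12*7 = -84)
C(f, X) = 1 + f (C(f, X) = 3 + ((-5 + 3) + f) = 3 + (-2 + f) = 1 + f)
k(-1, -9) + w*C(10, 13) = (-3 - 1) - 84*(1 + 10) = -4 - 84*11 = -4 - 924 = -928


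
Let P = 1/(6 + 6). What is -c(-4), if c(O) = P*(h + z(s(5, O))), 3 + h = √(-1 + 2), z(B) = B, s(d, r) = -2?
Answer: ⅓ ≈ 0.33333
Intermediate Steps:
P = 1/12 ≈ 0.083333
h = -2 (h = -3 + √(-1 + 2) = -3 + √1 = -3 + 1 = -2)
c(O) = -⅓ (c(O) = (-2 - 2)/12 = (1/12)*(-4) = -⅓)
-c(-4) = -1*(-⅓) = ⅓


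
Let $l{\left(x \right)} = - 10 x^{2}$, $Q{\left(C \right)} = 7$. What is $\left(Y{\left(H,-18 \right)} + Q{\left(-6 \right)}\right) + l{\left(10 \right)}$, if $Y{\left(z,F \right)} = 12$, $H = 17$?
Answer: $-981$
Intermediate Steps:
$\left(Y{\left(H,-18 \right)} + Q{\left(-6 \right)}\right) + l{\left(10 \right)} = \left(12 + 7\right) - 10 \cdot 10^{2} = 19 - 1000 = -981$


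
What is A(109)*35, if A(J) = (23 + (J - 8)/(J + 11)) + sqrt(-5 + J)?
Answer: 20027/24 + 70*sqrt(26) ≈ 1191.4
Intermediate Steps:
A(J) = 23 + sqrt(-5 + J) + (-8 + J)/(11 + J) (A(J) = (23 + (-8 + J)/(11 + J)) + sqrt(-5 + J) = 23 + sqrt(-5 + J) + (-8 + J)/(11 + J))
A(109)*35 = ((245 + 11*sqrt(-5 + 109) + 24*109 + 109*sqrt(-5 + 109))/(11 + 109))*35 = ((245 + 11*sqrt(104) + 2616 + 109*sqrt(104))/120)*35 = ((245 + 11*(2*sqrt(26)) + 2616 + 109*(2*sqrt(26)))/120)*35 = ((245 + 22*sqrt(26) + 2616 + 218*sqrt(26))/120)*35 = ((2861 + 240*sqrt(26))/120)*35 = (2861/120 + 2*sqrt(26))*35 = 20027/24 + 70*sqrt(26)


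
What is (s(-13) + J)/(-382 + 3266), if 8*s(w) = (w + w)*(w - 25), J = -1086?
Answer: -275/824 ≈ -0.33374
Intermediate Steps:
s(w) = w*(-25 + w)/4 (s(w) = ((w + w)*(w - 25))/8 = ((2*w)*(-25 + w))/8 = (2*w*(-25 + w))/8 = w*(-25 + w)/4)
(s(-13) + J)/(-382 + 3266) = ((¼)*(-13)*(-25 - 13) - 1086)/(-382 + 3266) = ((¼)*(-13)*(-38) - 1086)/2884 = (247/2 - 1086)*(1/2884) = -1925/2*1/2884 = -275/824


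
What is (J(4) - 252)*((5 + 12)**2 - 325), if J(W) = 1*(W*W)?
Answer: 8496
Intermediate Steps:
J(W) = W**2 (J(W) = 1*W**2 = W**2)
(J(4) - 252)*((5 + 12)**2 - 325) = (4**2 - 252)*((5 + 12)**2 - 325) = (16 - 252)*(17**2 - 325) = -236*(289 - 325) = -236*(-36) = 8496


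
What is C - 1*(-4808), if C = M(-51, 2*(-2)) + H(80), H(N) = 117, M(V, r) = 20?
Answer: 4945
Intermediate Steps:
C = 137 (C = 20 + 117 = 137)
C - 1*(-4808) = 137 - 1*(-4808) = 137 + 4808 = 4945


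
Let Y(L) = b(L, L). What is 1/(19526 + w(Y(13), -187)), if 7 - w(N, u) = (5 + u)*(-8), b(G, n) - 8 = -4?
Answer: 1/18077 ≈ 5.5319e-5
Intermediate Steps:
b(G, n) = 4 (b(G, n) = 8 - 4 = 4)
Y(L) = 4
w(N, u) = 47 + 8*u (w(N, u) = 7 - (5 + u)*(-8) = 7 - (-40 - 8*u) = 7 + (40 + 8*u) = 47 + 8*u)
1/(19526 + w(Y(13), -187)) = 1/(19526 + (47 + 8*(-187))) = 1/(19526 + (47 - 1496)) = 1/(19526 - 1449) = 1/18077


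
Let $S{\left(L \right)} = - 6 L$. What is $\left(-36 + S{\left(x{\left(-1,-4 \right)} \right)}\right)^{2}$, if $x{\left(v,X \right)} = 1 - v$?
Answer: $2304$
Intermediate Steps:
$\left(-36 + S{\left(x{\left(-1,-4 \right)} \right)}\right)^{2} = \left(-36 - 6 \left(1 - -1\right)\right)^{2} = \left(-36 - 6 \left(1 + 1\right)\right)^{2} = \left(-36 - 12\right)^{2} = \left(-48\right)^{2} = 2304$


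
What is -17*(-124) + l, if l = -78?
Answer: 2030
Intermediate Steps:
-17*(-124) + l = -17*(-124) - 78 = 2108 - 78 = 2030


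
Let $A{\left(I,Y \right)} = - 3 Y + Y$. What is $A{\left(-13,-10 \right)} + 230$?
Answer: $250$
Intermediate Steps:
$A{\left(I,Y \right)} = - 2 Y$
$A{\left(-13,-10 \right)} + 230 = \left(-2\right) \left(-10\right) + 230 = 20 + 230 = 250$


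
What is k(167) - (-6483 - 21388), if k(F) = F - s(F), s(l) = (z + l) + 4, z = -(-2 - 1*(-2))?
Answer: 27867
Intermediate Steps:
z = 0 (z = -(-2 + 2) = -1*0 = 0)
s(l) = 4 + l (s(l) = (0 + l) + 4 = l + 4 = 4 + l)
k(F) = -4 (k(F) = F - (4 + F) = F + (-4 - F) = -4)
k(167) - (-6483 - 21388) = -4 - (-6483 - 21388) = -4 - 1*(-27871) = -4 + 27871 = 27867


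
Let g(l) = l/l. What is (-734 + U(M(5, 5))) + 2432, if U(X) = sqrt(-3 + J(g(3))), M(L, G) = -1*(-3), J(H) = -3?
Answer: 1698 + I*sqrt(6) ≈ 1698.0 + 2.4495*I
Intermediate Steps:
g(l) = 1
M(L, G) = 3
U(X) = I*sqrt(6) (U(X) = sqrt(-3 - 3) = sqrt(-6) = I*sqrt(6))
(-734 + U(M(5, 5))) + 2432 = (-734 + I*sqrt(6)) + 2432 = 1698 + I*sqrt(6)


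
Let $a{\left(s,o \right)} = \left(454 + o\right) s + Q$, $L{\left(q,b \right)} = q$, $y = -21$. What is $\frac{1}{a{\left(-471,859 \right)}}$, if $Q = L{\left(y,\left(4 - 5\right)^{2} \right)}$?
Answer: $- \frac{1}{618444} \approx -1.617 \cdot 10^{-6}$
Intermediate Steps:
$Q = -21$
$a{\left(s,o \right)} = -21 + s \left(454 + o\right)$ ($a{\left(s,o \right)} = \left(454 + o\right) s - 21 = s \left(454 + o\right) - 21 = -21 + s \left(454 + o\right)$)
$\frac{1}{a{\left(-471,859 \right)}} = \frac{1}{-21 + 454 \left(-471\right) + 859 \left(-471\right)} = \frac{1}{-21 - 213834 - 404589} = \frac{1}{-618444} = - \frac{1}{618444}$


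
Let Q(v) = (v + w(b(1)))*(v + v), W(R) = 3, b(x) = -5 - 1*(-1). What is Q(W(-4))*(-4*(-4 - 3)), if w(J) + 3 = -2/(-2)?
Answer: 168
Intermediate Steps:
b(x) = -4 (b(x) = -5 + 1 = -4)
w(J) = -2 (w(J) = -3 - 2/(-2) = -3 - 2*(-1/2) = -3 + 1 = -2)
Q(v) = 2*v*(-2 + v) (Q(v) = (v - 2)*(v + v) = (-2 + v)*(2*v) = 2*v*(-2 + v))
Q(W(-4))*(-4*(-4 - 3)) = (2*3*(-2 + 3))*(-4*(-4 - 3)) = (2*3*1)*(-4*(-7)) = 6*28 = 168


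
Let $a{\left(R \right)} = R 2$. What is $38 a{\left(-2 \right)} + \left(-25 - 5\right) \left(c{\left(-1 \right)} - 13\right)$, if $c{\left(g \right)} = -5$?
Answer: $388$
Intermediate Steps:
$a{\left(R \right)} = 2 R$
$38 a{\left(-2 \right)} + \left(-25 - 5\right) \left(c{\left(-1 \right)} - 13\right) = 38 \cdot 2 \left(-2\right) + \left(-25 - 5\right) \left(-5 - 13\right) = 38 \left(-4\right) - -540 = -152 + 540 = 388$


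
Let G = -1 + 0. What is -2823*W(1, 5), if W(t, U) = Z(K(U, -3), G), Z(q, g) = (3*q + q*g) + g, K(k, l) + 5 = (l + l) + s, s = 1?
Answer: 59283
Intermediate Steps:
G = -1
K(k, l) = -4 + 2*l (K(k, l) = -5 + ((l + l) + 1) = -5 + (2*l + 1) = -5 + (1 + 2*l) = -4 + 2*l)
Z(q, g) = g + 3*q + g*q (Z(q, g) = (3*q + g*q) + g = g + 3*q + g*q)
W(t, U) = -21 (W(t, U) = -1 + 3*(-4 + 2*(-3)) - (-4 + 2*(-3)) = -1 + 3*(-4 - 6) - (-4 - 6) = -1 + 3*(-10) - 1*(-10) = -1 - 30 + 10 = -21)
-2823*W(1, 5) = -2823*(-21) = 59283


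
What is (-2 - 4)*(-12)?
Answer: 72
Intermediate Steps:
(-2 - 4)*(-12) = -6*(-12) = 72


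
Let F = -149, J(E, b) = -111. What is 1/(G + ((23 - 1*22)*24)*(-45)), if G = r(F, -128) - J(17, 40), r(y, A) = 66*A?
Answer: -1/9417 ≈ -0.00010619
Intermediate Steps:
G = -8337 (G = 66*(-128) - 1*(-111) = -8448 + 111 = -8337)
1/(G + ((23 - 1*22)*24)*(-45)) = 1/(-8337 + ((23 - 1*22)*24)*(-45)) = 1/(-8337 + ((23 - 22)*24)*(-45)) = 1/(-8337 + (1*24)*(-45)) = 1/(-8337 + 24*(-45)) = 1/(-8337 - 1080) = 1/(-9417) = -1/9417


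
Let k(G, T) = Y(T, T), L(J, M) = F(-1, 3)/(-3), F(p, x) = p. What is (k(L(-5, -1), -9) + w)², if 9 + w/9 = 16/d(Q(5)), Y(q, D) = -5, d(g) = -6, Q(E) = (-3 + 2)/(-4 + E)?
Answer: 12100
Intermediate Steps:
Q(E) = -1/(-4 + E)
L(J, M) = ⅓ (L(J, M) = -1/(-3) = -1*(-⅓) = ⅓)
k(G, T) = -5
w = -105 (w = -81 + 9*(16/(-6)) = -81 + 9*(16*(-⅙)) = -81 + 9*(-8/3) = -81 - 24 = -105)
(k(L(-5, -1), -9) + w)² = (-5 - 105)² = (-110)² = 12100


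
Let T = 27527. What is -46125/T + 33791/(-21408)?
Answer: -1917608857/589298016 ≈ -3.2541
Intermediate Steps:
-46125/T + 33791/(-21408) = -46125/27527 + 33791/(-21408) = -46125*1/27527 + 33791*(-1/21408) = -46125/27527 - 33791/21408 = -1917608857/589298016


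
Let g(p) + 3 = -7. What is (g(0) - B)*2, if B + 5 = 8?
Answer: -26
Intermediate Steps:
B = 3 (B = -5 + 8 = 3)
g(p) = -10 (g(p) = -3 - 7 = -10)
(g(0) - B)*2 = (-10 - 1*3)*2 = (-10 - 3)*2 = -13*2 = -26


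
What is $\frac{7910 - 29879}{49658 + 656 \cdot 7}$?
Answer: $- \frac{21969}{54250} \approx -0.40496$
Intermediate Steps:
$\frac{7910 - 29879}{49658 + 656 \cdot 7} = - \frac{21969}{49658 + 4592} = - \frac{21969}{54250}$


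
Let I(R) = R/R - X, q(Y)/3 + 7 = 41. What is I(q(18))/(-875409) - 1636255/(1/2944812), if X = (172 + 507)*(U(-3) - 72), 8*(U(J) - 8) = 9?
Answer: -33745009525531185865/7003272 ≈ -4.8185e+12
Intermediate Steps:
U(J) = 73/8 (U(J) = 8 + (⅛)*9 = 8 + 9/8 = 73/8)
q(Y) = 102 (q(Y) = -21 + 3*41 = -21 + 123 = 102)
X = -341537/8 (X = (172 + 507)*(73/8 - 72) = 679*(-503/8) = -341537/8 ≈ -42692.)
I(R) = 341545/8 (I(R) = R/R - 1*(-341537/8) = 1 + 341537/8 = 341545/8)
I(q(18))/(-875409) - 1636255/(1/2944812) = (341545/8)/(-875409) - 1636255/(1/2944812) = (341545/8)*(-1/875409) - 1636255/1/2944812 = -341545/7003272 - 1636255*2944812 = -341545/7003272 - 4818463359060 = -33745009525531185865/7003272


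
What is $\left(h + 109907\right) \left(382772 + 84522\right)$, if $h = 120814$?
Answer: $107814538974$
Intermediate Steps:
$\left(h + 109907\right) \left(382772 + 84522\right) = \left(120814 + 109907\right) \left(382772 + 84522\right) = 230721 \cdot 467294 = 107814538974$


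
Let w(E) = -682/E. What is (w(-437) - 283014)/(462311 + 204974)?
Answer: -123676436/291603545 ≈ -0.42413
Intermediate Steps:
(w(-437) - 283014)/(462311 + 204974) = (-682/(-437) - 283014)/(462311 + 204974) = (-682*(-1/437) - 283014)/667285 = (682/437 - 283014)*(1/667285) = -123676436/437*1/667285 = -123676436/291603545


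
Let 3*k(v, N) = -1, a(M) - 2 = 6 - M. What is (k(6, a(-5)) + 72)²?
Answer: 46225/9 ≈ 5136.1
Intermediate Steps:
a(M) = 8 - M (a(M) = 2 + (6 - M) = 8 - M)
k(v, N) = -⅓ (k(v, N) = (⅓)*(-1) = -⅓)
(k(6, a(-5)) + 72)² = (-⅓ + 72)² = (215/3)² = 46225/9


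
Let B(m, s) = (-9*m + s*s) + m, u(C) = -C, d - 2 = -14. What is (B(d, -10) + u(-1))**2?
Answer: 38809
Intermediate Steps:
d = -12 (d = 2 - 14 = -12)
B(m, s) = s**2 - 8*m (B(m, s) = (-9*m + s**2) + m = (s**2 - 9*m) + m = s**2 - 8*m)
(B(d, -10) + u(-1))**2 = (((-10)**2 - 8*(-12)) - 1*(-1))**2 = ((100 + 96) + 1)**2 = (196 + 1)**2 = 197**2 = 38809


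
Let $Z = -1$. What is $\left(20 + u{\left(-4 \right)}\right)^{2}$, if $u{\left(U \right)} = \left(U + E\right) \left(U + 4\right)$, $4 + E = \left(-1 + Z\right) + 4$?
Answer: $400$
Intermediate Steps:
$E = -2$ ($E = -4 + \left(\left(-1 - 1\right) + 4\right) = -4 + \left(-2 + 4\right) = -4 + 2 = -2$)
$u{\left(U \right)} = \left(-2 + U\right) \left(4 + U\right)$ ($u{\left(U \right)} = \left(U - 2\right) \left(U + 4\right) = \left(-2 + U\right) \left(4 + U\right)$)
$\left(20 + u{\left(-4 \right)}\right)^{2} = \left(20 + \left(-8 + \left(-4\right)^{2} + 2 \left(-4\right)\right)\right)^{2} = \left(20 - 0\right)^{2} = \left(20 + 0\right)^{2} = 20^{2} = 400$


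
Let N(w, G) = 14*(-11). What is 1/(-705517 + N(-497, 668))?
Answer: -1/705671 ≈ -1.4171e-6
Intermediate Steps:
N(w, G) = -154
1/(-705517 + N(-497, 668)) = 1/(-705517 - 154) = 1/(-705671) = -1/705671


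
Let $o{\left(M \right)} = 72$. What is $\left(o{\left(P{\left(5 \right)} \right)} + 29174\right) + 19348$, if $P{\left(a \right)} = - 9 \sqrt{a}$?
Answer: $48594$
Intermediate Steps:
$\left(o{\left(P{\left(5 \right)} \right)} + 29174\right) + 19348 = \left(72 + 29174\right) + 19348 = 29246 + 19348 = 48594$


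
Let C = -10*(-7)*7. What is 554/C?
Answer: 277/245 ≈ 1.1306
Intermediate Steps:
C = 490 (C = 70*7 = 490)
554/C = 554/490 = 554*(1/490) = 277/245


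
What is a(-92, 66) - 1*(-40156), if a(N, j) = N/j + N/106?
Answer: 70228888/1749 ≈ 40154.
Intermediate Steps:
a(N, j) = N/106 + N/j (a(N, j) = N/j + N*(1/106) = N/j + N/106 = N/106 + N/j)
a(-92, 66) - 1*(-40156) = ((1/106)*(-92) - 92/66) - 1*(-40156) = (-46/53 - 92*1/66) + 40156 = (-46/53 - 46/33) + 40156 = -3956/1749 + 40156 = 70228888/1749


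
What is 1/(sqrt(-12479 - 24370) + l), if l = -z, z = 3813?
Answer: -1271/4858606 - I*sqrt(36849)/14575818 ≈ -0.0002616 - 1.317e-5*I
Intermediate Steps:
l = -3813 (l = -1*3813 = -3813)
1/(sqrt(-12479 - 24370) + l) = 1/(sqrt(-12479 - 24370) - 3813) = 1/(sqrt(-36849) - 3813) = 1/(I*sqrt(36849) - 3813) = 1/(-3813 + I*sqrt(36849))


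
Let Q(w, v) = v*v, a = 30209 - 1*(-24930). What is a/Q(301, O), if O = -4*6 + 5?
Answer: 55139/361 ≈ 152.74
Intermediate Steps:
a = 55139 (a = 30209 + 24930 = 55139)
O = -19 (O = -24 + 5 = -19)
Q(w, v) = v²
a/Q(301, O) = 55139/((-19)²) = 55139/361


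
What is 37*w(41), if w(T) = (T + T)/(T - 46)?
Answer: -3034/5 ≈ -606.80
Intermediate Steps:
w(T) = 2*T/(-46 + T) (w(T) = (2*T)/(-46 + T) = 2*T/(-46 + T))
37*w(41) = 37*(2*41/(-46 + 41)) = 37*(2*41/(-5)) = 37*(2*41*(-1/5)) = 37*(-82/5) = -3034/5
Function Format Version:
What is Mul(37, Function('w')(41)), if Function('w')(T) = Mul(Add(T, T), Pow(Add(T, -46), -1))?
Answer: Rational(-3034, 5) ≈ -606.80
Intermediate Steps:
Function('w')(T) = Mul(2, T, Pow(Add(-46, T), -1)) (Function('w')(T) = Mul(Mul(2, T), Pow(Add(-46, T), -1)) = Mul(2, T, Pow(Add(-46, T), -1)))
Mul(37, Function('w')(41)) = Mul(37, Mul(2, 41, Pow(Add(-46, 41), -1))) = Mul(37, Mul(2, 41, Pow(-5, -1))) = Mul(37, Mul(2, 41, Rational(-1, 5))) = Mul(37, Rational(-82, 5)) = Rational(-3034, 5)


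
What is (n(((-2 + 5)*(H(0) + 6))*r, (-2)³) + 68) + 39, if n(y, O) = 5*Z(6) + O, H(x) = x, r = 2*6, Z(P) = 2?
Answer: 109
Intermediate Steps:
r = 12
n(y, O) = 10 + O (n(y, O) = 5*2 + O = 10 + O)
(n(((-2 + 5)*(H(0) + 6))*r, (-2)³) + 68) + 39 = ((10 + (-2)³) + 68) + 39 = ((10 - 8) + 68) + 39 = (2 + 68) + 39 = 70 + 39 = 109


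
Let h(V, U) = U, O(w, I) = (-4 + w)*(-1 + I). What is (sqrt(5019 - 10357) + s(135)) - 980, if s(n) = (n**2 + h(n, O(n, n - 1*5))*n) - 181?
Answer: 2298429 + I*sqrt(5338) ≈ 2.2984e+6 + 73.062*I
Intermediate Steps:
O(w, I) = (-1 + I)*(-4 + w)
s(n) = -181 + n**2 + n*(24 - 5*n + n*(-5 + n)) (s(n) = (n**2 + (4 - n - 4*(n - 1*5) + (n - 1*5)*n)*n) - 181 = (n**2 + (4 - n - 4*(n - 5) + (n - 5)*n)*n) - 181 = (n**2 + (4 - n - 4*(-5 + n) + (-5 + n)*n)*n) - 181 = (n**2 + (4 - n + (20 - 4*n) + n*(-5 + n))*n) - 181 = (n**2 + (24 - 5*n + n*(-5 + n))*n) - 181 = (n**2 + n*(24 - 5*n + n*(-5 + n))) - 181 = -181 + n**2 + n*(24 - 5*n + n*(-5 + n)))
(sqrt(5019 - 10357) + s(135)) - 980 = (sqrt(5019 - 10357) + (-181 + 135**3 - 9*135**2 + 24*135)) - 980 = (sqrt(-5338) + (-181 + 2460375 - 9*18225 + 3240)) - 980 = (I*sqrt(5338) + (-181 + 2460375 - 164025 + 3240)) - 980 = (I*sqrt(5338) + 2299409) - 980 = (2299409 + I*sqrt(5338)) - 980 = 2298429 + I*sqrt(5338)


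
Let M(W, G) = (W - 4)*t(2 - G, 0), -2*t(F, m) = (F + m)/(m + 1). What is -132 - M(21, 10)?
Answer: -200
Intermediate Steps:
t(F, m) = -(F + m)/(2*(1 + m)) (t(F, m) = -(F + m)/(2*(m + 1)) = -(F + m)/(2*(1 + m)))
M(W, G) = (-1 + G/2)*(-4 + W) (M(W, G) = (W - 4)*((-(2 - G) - 1*0)/(2*(1 + 0))) = (-4 + W)*((1/2)*((-2 + G) + 0)/1) = (-4 + W)*((1/2)*1*(-2 + G)) = (-4 + W)*(-1 + G/2) = (-1 + G/2)*(-4 + W))
-132 - M(21, 10) = -132 - (-4 + 21)*(-2 + 10)/2 = -132 - 17*8/2 = -132 - 1*68 = -132 - 68 = -200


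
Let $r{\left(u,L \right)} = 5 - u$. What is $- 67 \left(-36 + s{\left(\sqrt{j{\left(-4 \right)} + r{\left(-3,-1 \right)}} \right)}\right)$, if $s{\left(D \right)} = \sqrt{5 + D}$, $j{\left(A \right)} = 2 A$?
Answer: $2412 - 67 \sqrt{5} \approx 2262.2$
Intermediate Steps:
$- 67 \left(-36 + s{\left(\sqrt{j{\left(-4 \right)} + r{\left(-3,-1 \right)}} \right)}\right) = - 67 \left(-36 + \sqrt{5 + \sqrt{2 \left(-4\right) + \left(5 - -3\right)}}\right) = - 67 \left(-36 + \sqrt{5 + \sqrt{-8 + \left(5 + 3\right)}}\right) = - 67 \left(-36 + \sqrt{5 + \sqrt{-8 + 8}}\right) = - 67 \left(-36 + \sqrt{5 + \sqrt{0}}\right) = - 67 \left(-36 + \sqrt{5 + 0}\right) = - 67 \left(-36 + \sqrt{5}\right) = 2412 - 67 \sqrt{5}$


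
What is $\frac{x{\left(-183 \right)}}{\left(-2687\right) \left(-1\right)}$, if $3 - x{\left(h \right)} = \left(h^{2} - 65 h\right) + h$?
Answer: $- \frac{45198}{2687} \approx -16.821$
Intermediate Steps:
$x{\left(h \right)} = 3 - h^{2} + 64 h$ ($x{\left(h \right)} = 3 - \left(\left(h^{2} - 65 h\right) + h\right) = 3 - \left(h^{2} - 64 h\right) = 3 - h^{2} + 64 h$)
$\frac{x{\left(-183 \right)}}{\left(-2687\right) \left(-1\right)} = \frac{3 - \left(-183\right)^{2} + 64 \left(-183\right)}{\left(-2687\right) \left(-1\right)} = \frac{3 - 33489 - 11712}{2687} = \left(3 - 33489 - 11712\right) \frac{1}{2687} = \left(-45198\right) \frac{1}{2687} = - \frac{45198}{2687}$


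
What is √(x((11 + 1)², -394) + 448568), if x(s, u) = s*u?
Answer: 2*√97958 ≈ 625.96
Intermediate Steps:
√(x((11 + 1)², -394) + 448568) = √((11 + 1)²*(-394) + 448568) = √(12²*(-394) + 448568) = √(144*(-394) + 448568) = √(-56736 + 448568) = √391832 = 2*√97958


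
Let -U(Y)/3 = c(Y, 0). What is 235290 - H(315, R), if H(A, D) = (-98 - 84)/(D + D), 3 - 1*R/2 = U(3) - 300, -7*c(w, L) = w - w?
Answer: 142585831/606 ≈ 2.3529e+5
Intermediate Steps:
c(w, L) = 0 (c(w, L) = -(w - w)/7 = -1/7*0 = 0)
U(Y) = 0 (U(Y) = -3*0 = 0)
R = 606 (R = 6 - 2*(0 - 300) = 6 - 2*(-300) = 6 + 600 = 606)
H(A, D) = -91/D (H(A, D) = -182*1/(2*D) = -91/D)
235290 - H(315, R) = 235290 - (-91)/606 = 235290 - 1*(-91/606) = 235290 + 91/606 = 142585831/606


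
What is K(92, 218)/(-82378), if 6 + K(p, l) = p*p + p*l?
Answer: -14257/41189 ≈ -0.34614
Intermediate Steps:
K(p, l) = -6 + p² + l*p (K(p, l) = -6 + (p*p + p*l) = -6 + (p² + l*p) = -6 + p² + l*p)
K(92, 218)/(-82378) = (-6 + 92² + 218*92)/(-82378) = (-6 + 8464 + 20056)*(-1/82378) = 28514*(-1/82378) = -14257/41189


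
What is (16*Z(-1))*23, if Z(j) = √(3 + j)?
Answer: 368*√2 ≈ 520.43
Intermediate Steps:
(16*Z(-1))*23 = (16*√(3 - 1))*23 = (16*√2)*23 = 368*√2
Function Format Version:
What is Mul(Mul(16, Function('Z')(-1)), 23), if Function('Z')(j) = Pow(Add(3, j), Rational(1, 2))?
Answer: Mul(368, Pow(2, Rational(1, 2))) ≈ 520.43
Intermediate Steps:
Mul(Mul(16, Function('Z')(-1)), 23) = Mul(Mul(16, Pow(Add(3, -1), Rational(1, 2))), 23) = Mul(Mul(16, Pow(2, Rational(1, 2))), 23) = Mul(368, Pow(2, Rational(1, 2)))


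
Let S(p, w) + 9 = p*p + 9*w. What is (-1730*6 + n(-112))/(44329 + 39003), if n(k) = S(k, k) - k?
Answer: 1259/83332 ≈ 0.015108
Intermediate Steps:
S(p, w) = -9 + p² + 9*w (S(p, w) = -9 + (p*p + 9*w) = -9 + (p² + 9*w) = -9 + p² + 9*w)
n(k) = -9 + k² + 8*k (n(k) = (-9 + k² + 9*k) - k = -9 + k² + 8*k)
(-1730*6 + n(-112))/(44329 + 39003) = (-1730*6 + (-9 + (-112)² + 8*(-112)))/(44329 + 39003) = (-10380 + (-9 + 12544 - 896))/83332 = (-10380 + 11639)*(1/83332) = 1259*(1/83332) = 1259/83332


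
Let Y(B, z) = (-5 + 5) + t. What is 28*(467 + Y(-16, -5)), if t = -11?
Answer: 12768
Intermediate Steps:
Y(B, z) = -11 (Y(B, z) = (-5 + 5) - 11 = 0 - 11 = -11)
28*(467 + Y(-16, -5)) = 28*(467 - 11) = 28*456 = 12768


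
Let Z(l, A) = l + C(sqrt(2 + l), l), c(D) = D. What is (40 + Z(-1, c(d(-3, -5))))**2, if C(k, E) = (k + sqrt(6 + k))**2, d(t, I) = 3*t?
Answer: 2237 + 188*sqrt(7) ≈ 2734.4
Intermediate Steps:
Z(l, A) = l + (sqrt(2 + l) + sqrt(6 + sqrt(2 + l)))**2
(40 + Z(-1, c(d(-3, -5))))**2 = (40 + (-1 + (sqrt(2 - 1) + sqrt(6 + sqrt(2 - 1)))**2))**2 = (40 + (-1 + (sqrt(1) + sqrt(6 + sqrt(1)))**2))**2 = (40 + (-1 + (1 + sqrt(6 + 1))**2))**2 = (40 + (-1 + (1 + sqrt(7))**2))**2 = (39 + (1 + sqrt(7))**2)**2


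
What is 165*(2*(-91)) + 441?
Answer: -29589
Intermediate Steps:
165*(2*(-91)) + 441 = 165*(-182) + 441 = -30030 + 441 = -29589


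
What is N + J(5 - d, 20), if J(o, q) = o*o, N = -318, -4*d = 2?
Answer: -1151/4 ≈ -287.75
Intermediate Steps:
d = -1/2 (d = -1/4*2 = -1/2 ≈ -0.50000)
J(o, q) = o**2
N + J(5 - d, 20) = -318 + (5 - 1*(-1/2))**2 = -318 + (5 + 1/2)**2 = -318 + (11/2)**2 = -318 + 121/4 = -1151/4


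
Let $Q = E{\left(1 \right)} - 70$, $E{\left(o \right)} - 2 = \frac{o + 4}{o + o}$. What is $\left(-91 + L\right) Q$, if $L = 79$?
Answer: $786$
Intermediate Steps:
$E{\left(o \right)} = 2 + \frac{4 + o}{2 o}$ ($E{\left(o \right)} = 2 + \frac{o + 4}{o + o} = 2 + \frac{4 + o}{2 o}$)
$Q = - \frac{131}{2}$ ($Q = \left(\frac{5}{2} + \frac{2}{1}\right) - 70 = \left(\frac{5}{2} + 2 \cdot 1\right) - 70 = \left(\frac{5}{2} + 2\right) - 70 = \frac{9}{2} - 70 = - \frac{131}{2} \approx -65.5$)
$\left(-91 + L\right) Q = \left(-91 + 79\right) \left(- \frac{131}{2}\right) = \left(-12\right) \left(- \frac{131}{2}\right) = 786$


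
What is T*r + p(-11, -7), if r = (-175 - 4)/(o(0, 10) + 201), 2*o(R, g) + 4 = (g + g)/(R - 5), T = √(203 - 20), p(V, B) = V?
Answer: -11 - 179*√183/197 ≈ -23.292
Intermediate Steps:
T = √183 ≈ 13.528
o(R, g) = -2 + g/(-5 + R) (o(R, g) = -2 + ((g + g)/(R - 5))/2 = -2 + ((2*g)/(-5 + R))/2 = -2 + (2*g/(-5 + R))/2 = -2 + g/(-5 + R))
r = -179/197 (r = (-175 - 4)/((10 + 10 - 2*0)/(-5 + 0) + 201) = -179/((10 + 10 + 0)/(-5) + 201) = -179/(-⅕*20 + 201) = -179/(-4 + 201) = -179/197 ≈ -0.90863)
T*r + p(-11, -7) = √183*(-179/197) - 11 = -179*√183/197 - 11 = -11 - 179*√183/197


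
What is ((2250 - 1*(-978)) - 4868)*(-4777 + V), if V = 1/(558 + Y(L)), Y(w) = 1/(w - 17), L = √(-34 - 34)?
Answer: 870685703781600/111137977 - 3280*I*√17/111137977 ≈ 7.8343e+6 - 0.00012168*I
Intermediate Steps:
L = 2*I*√17 (L = √(-68) = 2*I*√17 ≈ 8.2462*I)
Y(w) = 1/(-17 + w)
V = 1/(558 + 1/(-17 + 2*I*√17)) ≈ 0.0017923 + 7.4e-8*I
((2250 - 1*(-978)) - 4868)*(-4777 + V) = ((2250 - 1*(-978)) - 4868)*(-4777 + (199189/111137977 + 2*I*√17/111137977)) = ((2250 + 978) - 4868)*(-530905916940/111137977 + 2*I*√17/111137977) = (3228 - 4868)*(-530905916940/111137977 + 2*I*√17/111137977) = -1640*(-530905916940/111137977 + 2*I*√17/111137977) = 870685703781600/111137977 - 3280*I*√17/111137977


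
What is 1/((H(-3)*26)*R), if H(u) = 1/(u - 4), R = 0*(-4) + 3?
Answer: -7/78 ≈ -0.089744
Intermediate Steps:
R = 3 (R = 0 + 3 = 3)
H(u) = 1/(-4 + u)
1/((H(-3)*26)*R) = 1/((26/(-4 - 3))*3) = 1/((26/(-7))*3) = 1/(-1/7*26*3) = 1/(-26/7*3) = 1/(-78/7) = -7/78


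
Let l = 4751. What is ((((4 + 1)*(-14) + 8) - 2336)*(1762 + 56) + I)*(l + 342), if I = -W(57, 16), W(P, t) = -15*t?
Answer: -22202037132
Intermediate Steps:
I = 240 (I = -(-15)*16 = -1*(-240) = 240)
((((4 + 1)*(-14) + 8) - 2336)*(1762 + 56) + I)*(l + 342) = ((((4 + 1)*(-14) + 8) - 2336)*(1762 + 56) + 240)*(4751 + 342) = (((5*(-14) + 8) - 2336)*1818 + 240)*5093 = (((-70 + 8) - 2336)*1818 + 240)*5093 = ((-62 - 2336)*1818 + 240)*5093 = (-2398*1818 + 240)*5093 = (-4359564 + 240)*5093 = -4359324*5093 = -22202037132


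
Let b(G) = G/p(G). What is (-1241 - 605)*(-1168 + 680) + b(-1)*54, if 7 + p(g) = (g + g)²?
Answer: 900866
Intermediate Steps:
p(g) = -7 + 4*g² (p(g) = -7 + (g + g)² = -7 + (2*g)² = -7 + 4*g²)
b(G) = G/(-7 + 4*G²)
(-1241 - 605)*(-1168 + 680) + b(-1)*54 = (-1241 - 605)*(-1168 + 680) - 1/(-7 + 4*(-1)²)*54 = -1846*(-488) - 1/(-7 + 4*1)*54 = 900848 - 1/(-7 + 4)*54 = 900848 - 1/(-3)*54 = 900848 - 1*(-⅓)*54 = 900848 + (⅓)*54 = 900848 + 18 = 900866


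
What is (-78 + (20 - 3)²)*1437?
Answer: 303207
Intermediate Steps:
(-78 + (20 - 3)²)*1437 = (-78 + 17²)*1437 = (-78 + 289)*1437 = 211*1437 = 303207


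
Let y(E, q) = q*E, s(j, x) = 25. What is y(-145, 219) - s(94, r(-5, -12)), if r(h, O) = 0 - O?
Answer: -31780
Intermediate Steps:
r(h, O) = -O
y(E, q) = E*q
y(-145, 219) - s(94, r(-5, -12)) = -145*219 - 1*25 = -31755 - 25 = -31780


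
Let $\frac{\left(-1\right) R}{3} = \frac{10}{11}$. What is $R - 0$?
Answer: $- \frac{30}{11} \approx -2.7273$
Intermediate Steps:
$R = - \frac{30}{11}$ ($R = - 3 \cdot \frac{10}{11} = - 3 \cdot 10 \cdot \frac{1}{11} = \left(-3\right) \frac{10}{11} = - \frac{30}{11} \approx -2.7273$)
$R - 0 = - \frac{30}{11} - 0 = - \frac{30}{11} + 0 = - \frac{30}{11}$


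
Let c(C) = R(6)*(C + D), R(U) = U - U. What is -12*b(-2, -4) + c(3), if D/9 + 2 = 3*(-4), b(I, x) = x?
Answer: 48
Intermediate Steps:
R(U) = 0
D = -126 (D = -18 + 9*(3*(-4)) = -18 + 9*(-12) = -18 - 108 = -126)
c(C) = 0 (c(C) = 0*(C - 126) = 0*(-126 + C) = 0)
-12*b(-2, -4) + c(3) = -12*(-4) + 0 = 48 + 0 = 48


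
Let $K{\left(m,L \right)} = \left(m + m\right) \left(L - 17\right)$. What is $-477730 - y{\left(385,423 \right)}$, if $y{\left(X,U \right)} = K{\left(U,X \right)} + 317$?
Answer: $-789375$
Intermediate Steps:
$K{\left(m,L \right)} = 2 m \left(-17 + L\right)$
$y{\left(X,U \right)} = 317 + 2 U \left(-17 + X\right)$ ($y{\left(X,U \right)} = 2 U \left(-17 + X\right) + 317 = 317 + 2 U \left(-17 + X\right)$)
$-477730 - y{\left(385,423 \right)} = -477730 - \left(317 + 2 \cdot 423 \left(-17 + 385\right)\right) = -477730 - \left(317 + 2 \cdot 423 \cdot 368\right) = -477730 - \left(317 + 311328\right) = -477730 - 311645 = -789375$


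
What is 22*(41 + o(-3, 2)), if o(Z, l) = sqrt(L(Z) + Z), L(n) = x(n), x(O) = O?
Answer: 902 + 22*I*sqrt(6) ≈ 902.0 + 53.889*I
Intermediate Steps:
L(n) = n
o(Z, l) = sqrt(2)*sqrt(Z) (o(Z, l) = sqrt(Z + Z) = sqrt(2*Z) = sqrt(2)*sqrt(Z))
22*(41 + o(-3, 2)) = 22*(41 + sqrt(2)*sqrt(-3)) = 22*(41 + sqrt(2)*(I*sqrt(3))) = 22*(41 + I*sqrt(6)) = 902 + 22*I*sqrt(6)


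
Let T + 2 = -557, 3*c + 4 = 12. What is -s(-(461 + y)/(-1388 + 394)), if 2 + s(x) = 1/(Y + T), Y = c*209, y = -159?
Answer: 13/5 ≈ 2.6000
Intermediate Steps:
c = 8/3 (c = -4/3 + (1/3)*12 = -4/3 + 4 = 8/3 ≈ 2.6667)
T = -559 (T = -2 - 557 = -559)
Y = 1672/3 (Y = (8/3)*209 = 1672/3 ≈ 557.33)
s(x) = -13/5 (s(x) = -2 + 1/(1672/3 - 559) = -2 + 1/(-5/3) = -2 - 3/5 = -13/5)
-s(-(461 + y)/(-1388 + 394)) = -1*(-13/5) = 13/5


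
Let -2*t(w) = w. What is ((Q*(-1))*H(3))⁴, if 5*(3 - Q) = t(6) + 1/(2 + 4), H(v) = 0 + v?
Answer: 131079601/10000 ≈ 13108.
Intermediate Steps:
t(w) = -w/2
H(v) = v
Q = 107/30 (Q = 3 - (-½*6 + 1/(2 + 4))/5 = 3 - (-3 + 1/6)/5 = 3 - (-3 + ⅙)/5 = 3 - ⅕*(-17/6) = 3 + 17/30 = 107/30 ≈ 3.5667)
((Q*(-1))*H(3))⁴ = (((107/30)*(-1))*3)⁴ = (-107/30*3)⁴ = (-107/10)⁴ = 131079601/10000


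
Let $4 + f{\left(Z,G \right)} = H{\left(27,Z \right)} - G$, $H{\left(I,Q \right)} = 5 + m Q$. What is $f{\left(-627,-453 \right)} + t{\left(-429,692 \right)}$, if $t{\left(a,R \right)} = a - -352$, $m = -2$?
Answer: $1631$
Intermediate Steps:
$H{\left(I,Q \right)} = 5 - 2 Q$
$t{\left(a,R \right)} = 352 + a$ ($t{\left(a,R \right)} = a + 352 = 352 + a$)
$f{\left(Z,G \right)} = 1 - G - 2 Z$ ($f{\left(Z,G \right)} = -4 - \left(-5 + G + 2 Z\right) = 1 - G - 2 Z$)
$f{\left(-627,-453 \right)} + t{\left(-429,692 \right)} = \left(1 - -453 - -1254\right) + \left(352 - 429\right) = \left(1 + 453 + 1254\right) - 77 = 1708 - 77 = 1631$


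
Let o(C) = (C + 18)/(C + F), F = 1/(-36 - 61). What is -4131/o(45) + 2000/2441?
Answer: -4888150516/1657439 ≈ -2949.2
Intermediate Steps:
F = -1/97 (F = 1/(-97) = -1/97 ≈ -0.010309)
o(C) = (18 + C)/(-1/97 + C) (o(C) = (C + 18)/(C - 1/97) = (18 + C)/(-1/97 + C))
-4131/o(45) + 2000/2441 = -4131*(-1 + 97*45)/(97*(18 + 45)) + 2000/2441 = -4131/(97*63/(-1 + 4365)) + 2000*(1/2441) = -4131/(97*63/4364) + 2000/2441 = -4131/(97*(1/4364)*63) + 2000/2441 = -4131/6111/4364 + 2000/2441 = -4131*4364/6111 + 2000/2441 = -2003076/679 + 2000/2441 = -4888150516/1657439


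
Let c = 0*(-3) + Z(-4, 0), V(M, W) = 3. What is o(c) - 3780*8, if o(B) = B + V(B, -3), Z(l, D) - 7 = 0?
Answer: -30230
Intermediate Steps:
Z(l, D) = 7 (Z(l, D) = 7 + 0 = 7)
c = 7 (c = 0*(-3) + 7 = 0 + 7 = 7)
o(B) = 3 + B (o(B) = B + 3 = 3 + B)
o(c) - 3780*8 = (3 + 7) - 3780*8 = 10 - 420*72 = 10 - 30240 = -30230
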